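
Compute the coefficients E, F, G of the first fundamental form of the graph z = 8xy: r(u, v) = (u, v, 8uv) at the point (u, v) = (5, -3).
E = 577;  F = -960;  G = 1601

Partials: r_u = (1, 0, 8*v), r_v = (0, 1, 8*u). As functions of (u, v):
  E = r_u · r_u = 64*v^2 + 1,
  F = r_u · r_v = 64*u*v,
  G = r_v · r_v = 64*u^2 + 1.
Evaluating at (u, v) = (5, -3): E = 577, F = -960, G = 1601.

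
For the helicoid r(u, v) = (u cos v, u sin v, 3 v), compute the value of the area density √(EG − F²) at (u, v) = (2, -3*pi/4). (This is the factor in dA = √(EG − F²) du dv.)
√(EG − F²)|_{(2, -3*pi/4)} = sqrt(13)

E = 1, F = 0, G = u^2 + 9, so EG − F² = u^2 + 9. Taking the positive square root: √(EG − F²) = sqrt(u^2 + 9). At (u, v) = (2, -3*pi/4): sqrt(13).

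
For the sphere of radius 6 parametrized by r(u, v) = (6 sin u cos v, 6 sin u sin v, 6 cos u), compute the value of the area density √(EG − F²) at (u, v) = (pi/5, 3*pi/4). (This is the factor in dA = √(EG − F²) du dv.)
√(EG − F²)|_{(pi/5, 3*pi/4)} = 9*sqrt(10 - 2*sqrt(5))

E = 36, F = 0, G = 36*sin(u)^2, so EG − F² = 1296*sin(u)^2. Taking the positive square root: √(EG − F²) = 36*Abs(sin(u)). At (u, v) = (pi/5, 3*pi/4): 9*sqrt(10 - 2*sqrt(5)).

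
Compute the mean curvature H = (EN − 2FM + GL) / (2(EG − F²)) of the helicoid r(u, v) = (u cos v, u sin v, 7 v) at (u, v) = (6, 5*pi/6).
H = 0

With E = 1, F = 0, G = u^2 + 49, L = 0, M = -7/sqrt(u^2 + 49), N = 0, assemble
  H = (EN − 2FM + GL) / (2(EG − F²)) = 0.
At (u, v) = (6, 5*pi/6): H = 0.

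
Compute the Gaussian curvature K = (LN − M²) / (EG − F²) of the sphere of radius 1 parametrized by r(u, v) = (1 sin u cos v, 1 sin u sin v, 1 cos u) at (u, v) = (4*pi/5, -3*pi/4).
K = 1

Coefficients of the first fundamental form: E = 1, F = 0, G = sin(u)^2.
Coefficients of the second fundamental form: L = -sin(u)/Abs(sin(u)), M = 0, N = -sin(u)^3/Abs(sin(u)).
Assemble K = (LN − M²)/(EG − F²) = 1. At (u, v) = (4*pi/5, -3*pi/4): K = 1.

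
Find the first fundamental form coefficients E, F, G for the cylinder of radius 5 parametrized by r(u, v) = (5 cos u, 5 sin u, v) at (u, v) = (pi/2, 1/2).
E = 25;  F = 0;  G = 1

Partials: r_u = (-5*sin(u), 5*cos(u), 0), r_v = (0, 0, 1). As functions of (u, v):
  E = r_u · r_u = 25,
  F = r_u · r_v = 0,
  G = r_v · r_v = 1.
Evaluating at (u, v) = (pi/2, 1/2): E = 25, F = 0, G = 1.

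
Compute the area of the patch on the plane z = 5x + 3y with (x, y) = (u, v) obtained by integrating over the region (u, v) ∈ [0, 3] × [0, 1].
Area = 3*sqrt(35)

Area = ∫∫ √(EG − F²) du dv with √(EG − F²) = sqrt(35). Integrating over [0, 3] × [0, 1] gives 3*sqrt(35).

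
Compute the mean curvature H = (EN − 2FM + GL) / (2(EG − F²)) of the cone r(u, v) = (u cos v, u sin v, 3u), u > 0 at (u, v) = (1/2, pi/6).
H = 3*sqrt(10)/10

With E = 10, F = 0, G = u^2, L = 0, M = 0, N = 3*sqrt(10)*u^2/(10*Abs(u)), assemble
  H = (EN − 2FM + GL) / (2(EG − F²)) = 3*sqrt(10)/(20*Abs(u)).
At (u, v) = (1/2, pi/6): H = 3*sqrt(10)/10.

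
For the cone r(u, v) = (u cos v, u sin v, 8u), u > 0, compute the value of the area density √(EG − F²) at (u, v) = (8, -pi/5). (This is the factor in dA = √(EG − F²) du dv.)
√(EG − F²)|_{(8, -pi/5)} = 8*sqrt(65)

E = 65, F = 0, G = u^2, so EG − F² = 65*u^2. Taking the positive square root: √(EG − F²) = sqrt(65)*Abs(u). At (u, v) = (8, -pi/5): 8*sqrt(65).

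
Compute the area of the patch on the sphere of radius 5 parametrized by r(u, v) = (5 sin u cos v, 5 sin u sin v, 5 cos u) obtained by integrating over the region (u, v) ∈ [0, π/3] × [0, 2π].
Area = 25*pi

Area = ∫∫ √(EG − F²) du dv with √(EG − F²) = 25*Abs(sin(u)). Integrating over [0, π/3] × [0, 2π] gives 25*pi.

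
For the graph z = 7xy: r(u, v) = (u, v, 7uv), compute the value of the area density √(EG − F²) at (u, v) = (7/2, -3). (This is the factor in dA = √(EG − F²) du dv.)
√(EG − F²)|_{(7/2, -3)} = sqrt(4169)/2

E = 49*v^2 + 1, F = 49*u*v, G = 49*u^2 + 1, so EG − F² = 49*u^2 + 49*v^2 + 1. Taking the positive square root: √(EG − F²) = sqrt(49*u^2 + 49*v^2 + 1). At (u, v) = (7/2, -3): sqrt(4169)/2.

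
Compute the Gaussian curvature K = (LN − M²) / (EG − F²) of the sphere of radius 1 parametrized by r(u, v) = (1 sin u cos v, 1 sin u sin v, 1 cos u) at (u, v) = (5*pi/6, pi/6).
K = 1

Coefficients of the first fundamental form: E = 1, F = 0, G = sin(u)^2.
Coefficients of the second fundamental form: L = -sin(u)/Abs(sin(u)), M = 0, N = -sin(u)^3/Abs(sin(u)).
Assemble K = (LN − M²)/(EG − F²) = 1. At (u, v) = (5*pi/6, pi/6): K = 1.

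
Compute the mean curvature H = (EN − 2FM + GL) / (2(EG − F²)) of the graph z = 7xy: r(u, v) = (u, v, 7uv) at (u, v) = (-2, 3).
H = 1029*sqrt(638)/203522

With E = 49*v^2 + 1, F = 49*u*v, G = 49*u^2 + 1, L = 0, M = 7/sqrt(49*u^2 + 49*v^2 + 1), N = 0, assemble
  H = (EN − 2FM + GL) / (2(EG − F²)) = -343*u*v/(49*u^2 + 49*v^2 + 1)^(3/2).
At (u, v) = (-2, 3): H = 1029*sqrt(638)/203522.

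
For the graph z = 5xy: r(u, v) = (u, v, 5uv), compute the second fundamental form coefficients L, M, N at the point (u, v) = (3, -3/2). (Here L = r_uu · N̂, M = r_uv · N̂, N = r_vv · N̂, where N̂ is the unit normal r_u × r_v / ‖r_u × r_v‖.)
L = 0;  M = 10*sqrt(1129)/1129;  N = 0

Compute the unit normal N̂(u, v) = (-5*v/sqrt(25*u^2 + 25*v^2 + 1), -5*u/sqrt(25*u^2 + 25*v^2 + 1), 1/sqrt(25*u^2 + 25*v^2 + 1)), and the second partials r_uu, r_uv, r_vv. Take dot products:
  L(u, v) = r_uu · N̂ = 0,
  M(u, v) = r_uv · N̂ = 5/sqrt(25*u^2 + 25*v^2 + 1),
  N(u, v) = r_vv · N̂ = 0.
Evaluating at (u, v) = (3, -3/2):
  L = 0, M = 10*sqrt(1129)/1129, N = 0.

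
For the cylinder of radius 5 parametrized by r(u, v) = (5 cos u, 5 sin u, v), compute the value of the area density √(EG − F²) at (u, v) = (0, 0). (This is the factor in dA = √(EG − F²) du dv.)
√(EG − F²)|_{(0, 0)} = 5

E = 25, F = 0, G = 1, so EG − F² = 25. Taking the positive square root: √(EG − F²) = 5. At (u, v) = (0, 0): 5.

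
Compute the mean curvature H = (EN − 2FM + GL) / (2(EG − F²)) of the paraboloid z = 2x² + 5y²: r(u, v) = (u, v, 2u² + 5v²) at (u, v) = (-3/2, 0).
H = 187*sqrt(37)/1369

With E = 16*u^2 + 1, F = 40*u*v, G = 100*v^2 + 1, L = 4/sqrt(16*u^2 + 100*v^2 + 1), M = 0, N = 10/sqrt(16*u^2 + 100*v^2 + 1), assemble
  H = (EN − 2FM + GL) / (2(EG − F²)) = (80*u^2 + 200*v^2 + 7)/(16*u^2 + 100*v^2 + 1)^(3/2).
At (u, v) = (-3/2, 0): H = 187*sqrt(37)/1369.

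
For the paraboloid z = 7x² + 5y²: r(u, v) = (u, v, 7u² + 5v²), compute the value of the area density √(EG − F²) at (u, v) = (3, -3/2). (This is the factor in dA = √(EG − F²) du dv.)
√(EG − F²)|_{(3, -3/2)} = sqrt(1990)

E = 196*u^2 + 1, F = 140*u*v, G = 100*v^2 + 1, so EG − F² = 196*u^2 + 100*v^2 + 1. Taking the positive square root: √(EG − F²) = sqrt(196*u^2 + 100*v^2 + 1). At (u, v) = (3, -3/2): sqrt(1990).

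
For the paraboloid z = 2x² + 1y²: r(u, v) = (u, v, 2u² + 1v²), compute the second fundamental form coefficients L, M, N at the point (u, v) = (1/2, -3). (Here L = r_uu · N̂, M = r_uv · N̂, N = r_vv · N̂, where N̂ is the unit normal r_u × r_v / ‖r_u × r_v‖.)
L = 4*sqrt(41)/41;  M = 0;  N = 2*sqrt(41)/41

Compute the unit normal N̂(u, v) = (-4*u/sqrt(16*u^2 + 4*v^2 + 1), -2*v/sqrt(16*u^2 + 4*v^2 + 1), 1/sqrt(16*u^2 + 4*v^2 + 1)), and the second partials r_uu, r_uv, r_vv. Take dot products:
  L(u, v) = r_uu · N̂ = 4/sqrt(16*u^2 + 4*v^2 + 1),
  M(u, v) = r_uv · N̂ = 0,
  N(u, v) = r_vv · N̂ = 2/sqrt(16*u^2 + 4*v^2 + 1).
Evaluating at (u, v) = (1/2, -3):
  L = 4*sqrt(41)/41, M = 0, N = 2*sqrt(41)/41.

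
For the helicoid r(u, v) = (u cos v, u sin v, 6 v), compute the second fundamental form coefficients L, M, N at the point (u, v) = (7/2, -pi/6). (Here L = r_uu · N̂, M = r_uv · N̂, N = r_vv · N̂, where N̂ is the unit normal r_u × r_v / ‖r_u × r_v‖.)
L = 0;  M = -12*sqrt(193)/193;  N = 0

Compute the unit normal N̂(u, v) = (6*sin(v)/sqrt(u^2 + 36), -6*cos(v)/sqrt(u^2 + 36), u/sqrt(u^2 + 36)), and the second partials r_uu, r_uv, r_vv. Take dot products:
  L(u, v) = r_uu · N̂ = 0,
  M(u, v) = r_uv · N̂ = -6/sqrt(u^2 + 36),
  N(u, v) = r_vv · N̂ = 0.
Evaluating at (u, v) = (7/2, -pi/6):
  L = 0, M = -12*sqrt(193)/193, N = 0.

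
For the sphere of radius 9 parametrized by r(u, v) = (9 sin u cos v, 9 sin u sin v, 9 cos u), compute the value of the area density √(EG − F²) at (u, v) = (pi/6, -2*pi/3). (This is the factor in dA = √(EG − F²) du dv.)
√(EG − F²)|_{(pi/6, -2*pi/3)} = 81/2

E = 81, F = 0, G = 81*sin(u)^2, so EG − F² = 6561*sin(u)^2. Taking the positive square root: √(EG − F²) = 81*Abs(sin(u)). At (u, v) = (pi/6, -2*pi/3): 81/2.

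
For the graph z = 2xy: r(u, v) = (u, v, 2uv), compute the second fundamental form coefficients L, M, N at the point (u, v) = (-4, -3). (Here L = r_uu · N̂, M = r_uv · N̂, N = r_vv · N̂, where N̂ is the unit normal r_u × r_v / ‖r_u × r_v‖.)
L = 0;  M = 2*sqrt(101)/101;  N = 0

Compute the unit normal N̂(u, v) = (-2*v/sqrt(4*u^2 + 4*v^2 + 1), -2*u/sqrt(4*u^2 + 4*v^2 + 1), 1/sqrt(4*u^2 + 4*v^2 + 1)), and the second partials r_uu, r_uv, r_vv. Take dot products:
  L(u, v) = r_uu · N̂ = 0,
  M(u, v) = r_uv · N̂ = 2/sqrt(4*u^2 + 4*v^2 + 1),
  N(u, v) = r_vv · N̂ = 0.
Evaluating at (u, v) = (-4, -3):
  L = 0, M = 2*sqrt(101)/101, N = 0.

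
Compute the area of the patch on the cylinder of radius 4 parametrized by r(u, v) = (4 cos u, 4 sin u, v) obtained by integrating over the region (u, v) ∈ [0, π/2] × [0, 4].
Area = 8*pi

Area = ∫∫ √(EG − F²) du dv with √(EG − F²) = 4. Integrating over [0, π/2] × [0, 4] gives 8*pi.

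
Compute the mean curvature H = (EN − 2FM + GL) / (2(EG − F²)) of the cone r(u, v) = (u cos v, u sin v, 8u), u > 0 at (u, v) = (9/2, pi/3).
H = 8*sqrt(65)/585

With E = 65, F = 0, G = u^2, L = 0, M = 0, N = 8*sqrt(65)*u^2/(65*Abs(u)), assemble
  H = (EN − 2FM + GL) / (2(EG − F²)) = 4*sqrt(65)/(65*Abs(u)).
At (u, v) = (9/2, pi/3): H = 8*sqrt(65)/585.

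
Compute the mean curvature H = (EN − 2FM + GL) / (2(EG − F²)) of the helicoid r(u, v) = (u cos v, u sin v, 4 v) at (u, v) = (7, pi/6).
H = 0

With E = 1, F = 0, G = u^2 + 16, L = 0, M = -4/sqrt(u^2 + 16), N = 0, assemble
  H = (EN − 2FM + GL) / (2(EG − F²)) = 0.
At (u, v) = (7, pi/6): H = 0.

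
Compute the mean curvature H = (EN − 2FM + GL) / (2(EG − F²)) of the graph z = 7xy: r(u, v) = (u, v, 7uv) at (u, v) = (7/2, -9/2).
H = 21609*sqrt(6374)/20313938

With E = 49*v^2 + 1, F = 49*u*v, G = 49*u^2 + 1, L = 0, M = 7/sqrt(49*u^2 + 49*v^2 + 1), N = 0, assemble
  H = (EN − 2FM + GL) / (2(EG − F²)) = -343*u*v/(49*u^2 + 49*v^2 + 1)^(3/2).
At (u, v) = (7/2, -9/2): H = 21609*sqrt(6374)/20313938.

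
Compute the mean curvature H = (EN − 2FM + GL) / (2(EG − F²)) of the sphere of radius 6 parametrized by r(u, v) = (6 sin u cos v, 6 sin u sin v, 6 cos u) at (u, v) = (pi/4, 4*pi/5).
H = -1/6

With E = 36, F = 0, G = 36*sin(u)^2, L = -6*sin(u)/Abs(sin(u)), M = 0, N = -6*sin(u)^3/Abs(sin(u)), assemble
  H = (EN − 2FM + GL) / (2(EG − F²)) = -sin(u)/(6*Abs(sin(u))).
At (u, v) = (pi/4, 4*pi/5): H = -1/6.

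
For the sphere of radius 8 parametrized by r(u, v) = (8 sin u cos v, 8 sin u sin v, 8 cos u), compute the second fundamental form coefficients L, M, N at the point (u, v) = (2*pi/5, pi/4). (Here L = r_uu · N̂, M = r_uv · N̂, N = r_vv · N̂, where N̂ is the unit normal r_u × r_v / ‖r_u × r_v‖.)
L = -8;  M = 0;  N = -5 - sqrt(5)

Compute the unit normal N̂(u, v) = (sin(u)^2*cos(v)/Abs(sin(u)), sin(u)^2*sin(v)/Abs(sin(u)), sin(2*u)/(2*Abs(sin(u)))), and the second partials r_uu, r_uv, r_vv. Take dot products:
  L(u, v) = r_uu · N̂ = -8*sin(u)/Abs(sin(u)),
  M(u, v) = r_uv · N̂ = 0,
  N(u, v) = r_vv · N̂ = -8*sin(u)^3/Abs(sin(u)).
Evaluating at (u, v) = (2*pi/5, pi/4):
  L = -8, M = 0, N = -5 - sqrt(5).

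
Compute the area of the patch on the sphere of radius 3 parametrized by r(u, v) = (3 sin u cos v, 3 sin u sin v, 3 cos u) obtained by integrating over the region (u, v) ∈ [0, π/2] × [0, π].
Area = 9*pi

Area = ∫∫ √(EG − F²) du dv with √(EG − F²) = 9*Abs(sin(u)). Integrating over [0, π/2] × [0, π] gives 9*pi.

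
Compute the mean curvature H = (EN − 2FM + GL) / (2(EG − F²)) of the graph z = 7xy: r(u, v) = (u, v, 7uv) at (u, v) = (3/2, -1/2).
H = 1029*sqrt(494)/122018

With E = 49*v^2 + 1, F = 49*u*v, G = 49*u^2 + 1, L = 0, M = 7/sqrt(49*u^2 + 49*v^2 + 1), N = 0, assemble
  H = (EN − 2FM + GL) / (2(EG − F²)) = -343*u*v/(49*u^2 + 49*v^2 + 1)^(3/2).
At (u, v) = (3/2, -1/2): H = 1029*sqrt(494)/122018.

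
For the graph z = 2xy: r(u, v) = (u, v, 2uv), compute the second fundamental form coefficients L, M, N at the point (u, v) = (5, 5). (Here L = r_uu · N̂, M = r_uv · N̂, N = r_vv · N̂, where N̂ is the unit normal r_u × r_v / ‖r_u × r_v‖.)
L = 0;  M = 2*sqrt(201)/201;  N = 0

Compute the unit normal N̂(u, v) = (-2*v/sqrt(4*u^2 + 4*v^2 + 1), -2*u/sqrt(4*u^2 + 4*v^2 + 1), 1/sqrt(4*u^2 + 4*v^2 + 1)), and the second partials r_uu, r_uv, r_vv. Take dot products:
  L(u, v) = r_uu · N̂ = 0,
  M(u, v) = r_uv · N̂ = 2/sqrt(4*u^2 + 4*v^2 + 1),
  N(u, v) = r_vv · N̂ = 0.
Evaluating at (u, v) = (5, 5):
  L = 0, M = 2*sqrt(201)/201, N = 0.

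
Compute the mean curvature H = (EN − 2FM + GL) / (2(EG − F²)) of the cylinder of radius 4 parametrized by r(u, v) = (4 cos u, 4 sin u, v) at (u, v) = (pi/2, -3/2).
H = -1/8

With E = 16, F = 0, G = 1, L = -4, M = 0, N = 0, assemble
  H = (EN − 2FM + GL) / (2(EG − F²)) = -1/8.
At (u, v) = (pi/2, -3/2): H = -1/8.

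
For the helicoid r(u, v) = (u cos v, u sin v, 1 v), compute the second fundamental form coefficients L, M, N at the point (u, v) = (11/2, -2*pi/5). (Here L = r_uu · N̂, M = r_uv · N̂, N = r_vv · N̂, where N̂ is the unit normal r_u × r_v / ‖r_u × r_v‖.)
L = 0;  M = -2*sqrt(5)/25;  N = 0

Compute the unit normal N̂(u, v) = (sin(v)/sqrt(u^2 + 1), -cos(v)/sqrt(u^2 + 1), u/sqrt(u^2 + 1)), and the second partials r_uu, r_uv, r_vv. Take dot products:
  L(u, v) = r_uu · N̂ = 0,
  M(u, v) = r_uv · N̂ = -1/sqrt(u^2 + 1),
  N(u, v) = r_vv · N̂ = 0.
Evaluating at (u, v) = (11/2, -2*pi/5):
  L = 0, M = -2*sqrt(5)/25, N = 0.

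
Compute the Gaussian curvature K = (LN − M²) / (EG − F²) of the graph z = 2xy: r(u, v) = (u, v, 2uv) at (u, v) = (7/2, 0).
K = -1/625

Coefficients of the first fundamental form: E = 4*v^2 + 1, F = 4*u*v, G = 4*u^2 + 1.
Coefficients of the second fundamental form: L = 0, M = 2/sqrt(4*u^2 + 4*v^2 + 1), N = 0.
Assemble K = (LN − M²)/(EG − F²) = -4/(16*u^4 + 32*u^2*v^2 + 8*u^2 + 16*v^4 + 8*v^2 + 1). At (u, v) = (7/2, 0): K = -1/625.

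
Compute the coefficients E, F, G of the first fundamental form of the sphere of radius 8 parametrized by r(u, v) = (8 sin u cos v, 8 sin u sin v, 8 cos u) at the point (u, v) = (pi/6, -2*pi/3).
E = 64;  F = 0;  G = 16

Partials: r_u = (8*cos(u)*cos(v), 8*sin(v)*cos(u), -8*sin(u)), r_v = (-8*sin(u)*sin(v), 8*sin(u)*cos(v), 0). As functions of (u, v):
  E = r_u · r_u = 64,
  F = r_u · r_v = 0,
  G = r_v · r_v = 64*sin(u)^2.
Evaluating at (u, v) = (pi/6, -2*pi/3): E = 64, F = 0, G = 16.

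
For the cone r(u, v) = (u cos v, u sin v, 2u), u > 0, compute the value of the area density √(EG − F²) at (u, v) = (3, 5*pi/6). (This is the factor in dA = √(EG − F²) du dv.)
√(EG − F²)|_{(3, 5*pi/6)} = 3*sqrt(5)

E = 5, F = 0, G = u^2, so EG − F² = 5*u^2. Taking the positive square root: √(EG − F²) = sqrt(5)*Abs(u). At (u, v) = (3, 5*pi/6): 3*sqrt(5).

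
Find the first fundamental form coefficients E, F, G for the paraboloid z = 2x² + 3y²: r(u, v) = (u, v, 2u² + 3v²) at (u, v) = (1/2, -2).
E = 5;  F = -24;  G = 145

Partials: r_u = (1, 0, 4*u), r_v = (0, 1, 6*v). As functions of (u, v):
  E = r_u · r_u = 16*u^2 + 1,
  F = r_u · r_v = 24*u*v,
  G = r_v · r_v = 36*v^2 + 1.
Evaluating at (u, v) = (1/2, -2): E = 5, F = -24, G = 145.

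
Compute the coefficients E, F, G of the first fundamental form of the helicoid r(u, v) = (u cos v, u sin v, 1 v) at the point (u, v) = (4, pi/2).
E = 1;  F = 0;  G = 17

Partials: r_u = (cos(v), sin(v), 0), r_v = (-u*sin(v), u*cos(v), 1). As functions of (u, v):
  E = r_u · r_u = 1,
  F = r_u · r_v = 0,
  G = r_v · r_v = u^2 + 1.
Evaluating at (u, v) = (4, pi/2): E = 1, F = 0, G = 17.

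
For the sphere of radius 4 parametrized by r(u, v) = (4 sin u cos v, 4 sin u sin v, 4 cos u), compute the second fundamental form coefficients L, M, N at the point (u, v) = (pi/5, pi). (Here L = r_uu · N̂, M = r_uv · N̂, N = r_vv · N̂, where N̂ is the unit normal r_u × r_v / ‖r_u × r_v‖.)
L = -4;  M = 0;  N = -5/2 + sqrt(5)/2

Compute the unit normal N̂(u, v) = (sin(u)^2*cos(v)/Abs(sin(u)), sin(u)^2*sin(v)/Abs(sin(u)), sin(2*u)/(2*Abs(sin(u)))), and the second partials r_uu, r_uv, r_vv. Take dot products:
  L(u, v) = r_uu · N̂ = -4*sin(u)/Abs(sin(u)),
  M(u, v) = r_uv · N̂ = 0,
  N(u, v) = r_vv · N̂ = -4*sin(u)^3/Abs(sin(u)).
Evaluating at (u, v) = (pi/5, pi):
  L = -4, M = 0, N = -5/2 + sqrt(5)/2.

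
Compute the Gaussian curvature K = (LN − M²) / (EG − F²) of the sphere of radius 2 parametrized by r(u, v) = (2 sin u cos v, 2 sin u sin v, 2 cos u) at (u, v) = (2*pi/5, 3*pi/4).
K = 1/4

Coefficients of the first fundamental form: E = 4, F = 0, G = 4*sin(u)^2.
Coefficients of the second fundamental form: L = -2*sin(u)/Abs(sin(u)), M = 0, N = -2*sin(u)^3/Abs(sin(u)).
Assemble K = (LN − M²)/(EG − F²) = 1/4. At (u, v) = (2*pi/5, 3*pi/4): K = 1/4.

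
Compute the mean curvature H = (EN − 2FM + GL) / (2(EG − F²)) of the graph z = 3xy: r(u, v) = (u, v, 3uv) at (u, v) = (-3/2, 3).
H = 972*sqrt(409)/167281

With E = 9*v^2 + 1, F = 9*u*v, G = 9*u^2 + 1, L = 0, M = 3/sqrt(9*u^2 + 9*v^2 + 1), N = 0, assemble
  H = (EN − 2FM + GL) / (2(EG − F²)) = -27*u*v/(9*u^2 + 9*v^2 + 1)^(3/2).
At (u, v) = (-3/2, 3): H = 972*sqrt(409)/167281.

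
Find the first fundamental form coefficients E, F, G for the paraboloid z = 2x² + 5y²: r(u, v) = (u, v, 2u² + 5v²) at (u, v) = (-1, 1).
E = 17;  F = -40;  G = 101

Partials: r_u = (1, 0, 4*u), r_v = (0, 1, 10*v). As functions of (u, v):
  E = r_u · r_u = 16*u^2 + 1,
  F = r_u · r_v = 40*u*v,
  G = r_v · r_v = 100*v^2 + 1.
Evaluating at (u, v) = (-1, 1): E = 17, F = -40, G = 101.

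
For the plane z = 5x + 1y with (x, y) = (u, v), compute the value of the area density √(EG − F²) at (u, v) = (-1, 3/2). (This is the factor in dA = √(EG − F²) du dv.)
√(EG − F²)|_{(-1, 3/2)} = 3*sqrt(3)

E = 26, F = 5, G = 2, so EG − F² = 27. Taking the positive square root: √(EG − F²) = 3*sqrt(3). At (u, v) = (-1, 3/2): 3*sqrt(3).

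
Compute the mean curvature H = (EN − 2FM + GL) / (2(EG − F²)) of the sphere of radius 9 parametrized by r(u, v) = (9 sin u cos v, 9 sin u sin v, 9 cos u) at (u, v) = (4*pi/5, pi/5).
H = -1/9

With E = 81, F = 0, G = 81*sin(u)^2, L = -9*sin(u)/Abs(sin(u)), M = 0, N = -9*sin(u)^3/Abs(sin(u)), assemble
  H = (EN − 2FM + GL) / (2(EG − F²)) = -sin(u)/(9*Abs(sin(u))).
At (u, v) = (4*pi/5, pi/5): H = -1/9.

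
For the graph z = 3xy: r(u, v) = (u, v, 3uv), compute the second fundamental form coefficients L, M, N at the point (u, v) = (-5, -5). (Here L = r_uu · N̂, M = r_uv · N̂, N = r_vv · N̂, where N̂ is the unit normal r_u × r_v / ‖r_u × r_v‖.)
L = 0;  M = 3*sqrt(451)/451;  N = 0

Compute the unit normal N̂(u, v) = (-3*v/sqrt(9*u^2 + 9*v^2 + 1), -3*u/sqrt(9*u^2 + 9*v^2 + 1), 1/sqrt(9*u^2 + 9*v^2 + 1)), and the second partials r_uu, r_uv, r_vv. Take dot products:
  L(u, v) = r_uu · N̂ = 0,
  M(u, v) = r_uv · N̂ = 3/sqrt(9*u^2 + 9*v^2 + 1),
  N(u, v) = r_vv · N̂ = 0.
Evaluating at (u, v) = (-5, -5):
  L = 0, M = 3*sqrt(451)/451, N = 0.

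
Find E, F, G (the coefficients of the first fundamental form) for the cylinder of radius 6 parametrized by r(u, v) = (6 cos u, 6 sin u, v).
E = 36;  F = 0;  G = 1

Compute partials: r_u = (-6*sin(u), 6*cos(u), 0), r_v = (0, 0, 1). Then
  E = r_u · r_u = 36,
  F = r_u · r_v = 0,
  G = r_v · r_v = 1.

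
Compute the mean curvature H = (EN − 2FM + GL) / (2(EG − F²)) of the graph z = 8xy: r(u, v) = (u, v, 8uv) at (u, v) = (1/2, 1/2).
H = -128*sqrt(33)/1089

With E = 64*v^2 + 1, F = 64*u*v, G = 64*u^2 + 1, L = 0, M = 8/sqrt(64*u^2 + 64*v^2 + 1), N = 0, assemble
  H = (EN − 2FM + GL) / (2(EG − F²)) = -512*u*v/(64*u^2 + 64*v^2 + 1)^(3/2).
At (u, v) = (1/2, 1/2): H = -128*sqrt(33)/1089.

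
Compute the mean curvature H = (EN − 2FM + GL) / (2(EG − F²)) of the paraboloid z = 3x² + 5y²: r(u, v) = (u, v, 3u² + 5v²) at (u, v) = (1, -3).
H = 2888*sqrt(937)/877969

With E = 36*u^2 + 1, F = 60*u*v, G = 100*v^2 + 1, L = 6/sqrt(36*u^2 + 100*v^2 + 1), M = 0, N = 10/sqrt(36*u^2 + 100*v^2 + 1), assemble
  H = (EN − 2FM + GL) / (2(EG − F²)) = 4*(45*u^2 + 75*v^2 + 2)/(36*u^2 + 100*v^2 + 1)^(3/2).
At (u, v) = (1, -3): H = 2888*sqrt(937)/877969.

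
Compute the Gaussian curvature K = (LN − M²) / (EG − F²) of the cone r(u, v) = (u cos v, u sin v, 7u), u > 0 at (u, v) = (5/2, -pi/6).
K = 0

Coefficients of the first fundamental form: E = 50, F = 0, G = u^2.
Coefficients of the second fundamental form: L = 0, M = 0, N = 7*sqrt(2)*u^2/(10*Abs(u)).
Assemble K = (LN − M²)/(EG − F²) = 0. At (u, v) = (5/2, -pi/6): K = 0.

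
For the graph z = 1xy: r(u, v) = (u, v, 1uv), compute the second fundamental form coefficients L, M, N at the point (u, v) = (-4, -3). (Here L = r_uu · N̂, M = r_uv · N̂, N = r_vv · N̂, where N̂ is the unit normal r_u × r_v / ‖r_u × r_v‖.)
L = 0;  M = sqrt(26)/26;  N = 0

Compute the unit normal N̂(u, v) = (-v/sqrt(u^2 + v^2 + 1), -u/sqrt(u^2 + v^2 + 1), 1/sqrt(u^2 + v^2 + 1)), and the second partials r_uu, r_uv, r_vv. Take dot products:
  L(u, v) = r_uu · N̂ = 0,
  M(u, v) = r_uv · N̂ = 1/sqrt(u^2 + v^2 + 1),
  N(u, v) = r_vv · N̂ = 0.
Evaluating at (u, v) = (-4, -3):
  L = 0, M = sqrt(26)/26, N = 0.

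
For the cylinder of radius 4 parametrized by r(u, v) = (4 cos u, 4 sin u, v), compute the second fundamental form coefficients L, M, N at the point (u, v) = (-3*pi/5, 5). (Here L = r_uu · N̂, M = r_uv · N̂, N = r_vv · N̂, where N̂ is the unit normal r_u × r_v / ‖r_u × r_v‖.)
L = -4;  M = 0;  N = 0

Compute the unit normal N̂(u, v) = (cos(u), sin(u), 0), and the second partials r_uu, r_uv, r_vv. Take dot products:
  L(u, v) = r_uu · N̂ = -4,
  M(u, v) = r_uv · N̂ = 0,
  N(u, v) = r_vv · N̂ = 0.
Evaluating at (u, v) = (-3*pi/5, 5):
  L = -4, M = 0, N = 0.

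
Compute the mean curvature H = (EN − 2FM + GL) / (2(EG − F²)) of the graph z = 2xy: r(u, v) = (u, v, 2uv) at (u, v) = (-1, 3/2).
H = 3*sqrt(14)/49

With E = 4*v^2 + 1, F = 4*u*v, G = 4*u^2 + 1, L = 0, M = 2/sqrt(4*u^2 + 4*v^2 + 1), N = 0, assemble
  H = (EN − 2FM + GL) / (2(EG − F²)) = -8*u*v/(4*u^2 + 4*v^2 + 1)^(3/2).
At (u, v) = (-1, 3/2): H = 3*sqrt(14)/49.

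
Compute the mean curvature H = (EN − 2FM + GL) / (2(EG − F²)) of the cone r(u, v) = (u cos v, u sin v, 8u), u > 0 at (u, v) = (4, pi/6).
H = sqrt(65)/65

With E = 65, F = 0, G = u^2, L = 0, M = 0, N = 8*sqrt(65)*u^2/(65*Abs(u)), assemble
  H = (EN − 2FM + GL) / (2(EG − F²)) = 4*sqrt(65)/(65*Abs(u)).
At (u, v) = (4, pi/6): H = sqrt(65)/65.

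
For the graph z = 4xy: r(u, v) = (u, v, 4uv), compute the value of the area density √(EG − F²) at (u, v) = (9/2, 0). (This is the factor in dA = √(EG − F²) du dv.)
√(EG − F²)|_{(9/2, 0)} = 5*sqrt(13)

E = 16*v^2 + 1, F = 16*u*v, G = 16*u^2 + 1, so EG − F² = 16*u^2 + 16*v^2 + 1. Taking the positive square root: √(EG − F²) = sqrt(16*u^2 + 16*v^2 + 1). At (u, v) = (9/2, 0): 5*sqrt(13).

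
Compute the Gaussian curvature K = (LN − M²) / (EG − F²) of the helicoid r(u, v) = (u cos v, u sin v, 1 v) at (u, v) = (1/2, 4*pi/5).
K = -16/25

Coefficients of the first fundamental form: E = 1, F = 0, G = u^2 + 1.
Coefficients of the second fundamental form: L = 0, M = -1/sqrt(u^2 + 1), N = 0.
Assemble K = (LN − M²)/(EG − F²) = -1/(u^2 + 1)^2. At (u, v) = (1/2, 4*pi/5): K = -16/25.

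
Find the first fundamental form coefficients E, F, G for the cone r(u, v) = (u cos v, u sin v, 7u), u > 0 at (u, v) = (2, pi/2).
E = 50;  F = 0;  G = 4

Partials: r_u = (cos(v), sin(v), 7), r_v = (-u*sin(v), u*cos(v), 0). As functions of (u, v):
  E = r_u · r_u = 50,
  F = r_u · r_v = 0,
  G = r_v · r_v = u^2.
Evaluating at (u, v) = (2, pi/2): E = 50, F = 0, G = 4.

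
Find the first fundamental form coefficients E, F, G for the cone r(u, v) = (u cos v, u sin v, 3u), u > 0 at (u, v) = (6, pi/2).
E = 10;  F = 0;  G = 36

Partials: r_u = (cos(v), sin(v), 3), r_v = (-u*sin(v), u*cos(v), 0). As functions of (u, v):
  E = r_u · r_u = 10,
  F = r_u · r_v = 0,
  G = r_v · r_v = u^2.
Evaluating at (u, v) = (6, pi/2): E = 10, F = 0, G = 36.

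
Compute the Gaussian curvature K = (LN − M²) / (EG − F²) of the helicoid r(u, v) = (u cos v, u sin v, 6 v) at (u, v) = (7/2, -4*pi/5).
K = -576/37249

Coefficients of the first fundamental form: E = 1, F = 0, G = u^2 + 36.
Coefficients of the second fundamental form: L = 0, M = -6/sqrt(u^2 + 36), N = 0.
Assemble K = (LN − M²)/(EG − F²) = -36/(u^2 + 36)^2. At (u, v) = (7/2, -4*pi/5): K = -576/37249.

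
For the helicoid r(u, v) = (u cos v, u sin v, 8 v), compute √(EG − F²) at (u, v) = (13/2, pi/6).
√(EG − F²)|_{(13/2, pi/6)} = 5*sqrt(17)/2

E = 1, F = 0, G = u^2 + 64; EG − F² = u^2 + 64; √(EG − F²) = sqrt(u^2 + 64). At the given point: 5*sqrt(17)/2.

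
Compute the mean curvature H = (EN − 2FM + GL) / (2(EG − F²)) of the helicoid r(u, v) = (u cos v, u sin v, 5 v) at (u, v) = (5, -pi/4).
H = 0

With E = 1, F = 0, G = u^2 + 25, L = 0, M = -5/sqrt(u^2 + 25), N = 0, assemble
  H = (EN − 2FM + GL) / (2(EG − F²)) = 0.
At (u, v) = (5, -pi/4): H = 0.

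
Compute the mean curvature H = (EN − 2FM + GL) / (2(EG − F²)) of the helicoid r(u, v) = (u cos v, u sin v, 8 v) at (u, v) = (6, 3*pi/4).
H = 0

With E = 1, F = 0, G = u^2 + 64, L = 0, M = -8/sqrt(u^2 + 64), N = 0, assemble
  H = (EN − 2FM + GL) / (2(EG − F²)) = 0.
At (u, v) = (6, 3*pi/4): H = 0.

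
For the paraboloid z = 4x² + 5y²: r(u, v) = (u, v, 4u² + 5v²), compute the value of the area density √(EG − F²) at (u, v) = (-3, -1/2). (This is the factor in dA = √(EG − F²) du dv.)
√(EG − F²)|_{(-3, -1/2)} = sqrt(602)

E = 64*u^2 + 1, F = 80*u*v, G = 100*v^2 + 1, so EG − F² = 64*u^2 + 100*v^2 + 1. Taking the positive square root: √(EG − F²) = sqrt(64*u^2 + 100*v^2 + 1). At (u, v) = (-3, -1/2): sqrt(602).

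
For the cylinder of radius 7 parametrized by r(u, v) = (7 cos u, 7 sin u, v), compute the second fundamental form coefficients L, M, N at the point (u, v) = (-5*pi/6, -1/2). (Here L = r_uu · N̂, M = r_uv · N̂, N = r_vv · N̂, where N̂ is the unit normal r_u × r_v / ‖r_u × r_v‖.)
L = -7;  M = 0;  N = 0

Compute the unit normal N̂(u, v) = (cos(u), sin(u), 0), and the second partials r_uu, r_uv, r_vv. Take dot products:
  L(u, v) = r_uu · N̂ = -7,
  M(u, v) = r_uv · N̂ = 0,
  N(u, v) = r_vv · N̂ = 0.
Evaluating at (u, v) = (-5*pi/6, -1/2):
  L = -7, M = 0, N = 0.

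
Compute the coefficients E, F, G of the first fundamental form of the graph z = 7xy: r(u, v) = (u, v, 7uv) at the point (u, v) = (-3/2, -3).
E = 442;  F = 441/2;  G = 445/4

Partials: r_u = (1, 0, 7*v), r_v = (0, 1, 7*u). As functions of (u, v):
  E = r_u · r_u = 49*v^2 + 1,
  F = r_u · r_v = 49*u*v,
  G = r_v · r_v = 49*u^2 + 1.
Evaluating at (u, v) = (-3/2, -3): E = 442, F = 441/2, G = 445/4.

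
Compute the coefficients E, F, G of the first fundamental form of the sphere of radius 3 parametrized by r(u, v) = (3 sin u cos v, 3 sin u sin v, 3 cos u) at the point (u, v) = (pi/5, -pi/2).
E = 9;  F = 0;  G = 45/8 - 9*sqrt(5)/8

Partials: r_u = (3*cos(u)*cos(v), 3*sin(v)*cos(u), -3*sin(u)), r_v = (-3*sin(u)*sin(v), 3*sin(u)*cos(v), 0). As functions of (u, v):
  E = r_u · r_u = 9,
  F = r_u · r_v = 0,
  G = r_v · r_v = 9*sin(u)^2.
Evaluating at (u, v) = (pi/5, -pi/2): E = 9, F = 0, G = 45/8 - 9*sqrt(5)/8.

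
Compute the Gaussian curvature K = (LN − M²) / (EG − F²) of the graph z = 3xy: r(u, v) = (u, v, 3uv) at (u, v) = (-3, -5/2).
K = -144/305809

Coefficients of the first fundamental form: E = 9*v^2 + 1, F = 9*u*v, G = 9*u^2 + 1.
Coefficients of the second fundamental form: L = 0, M = 3/sqrt(9*u^2 + 9*v^2 + 1), N = 0.
Assemble K = (LN − M²)/(EG − F²) = -9/(81*u^4 + 162*u^2*v^2 + 18*u^2 + 81*v^4 + 18*v^2 + 1). At (u, v) = (-3, -5/2): K = -144/305809.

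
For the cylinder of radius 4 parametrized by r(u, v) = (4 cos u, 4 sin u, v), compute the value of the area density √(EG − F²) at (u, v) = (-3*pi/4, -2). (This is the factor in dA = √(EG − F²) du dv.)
√(EG − F²)|_{(-3*pi/4, -2)} = 4

E = 16, F = 0, G = 1, so EG − F² = 16. Taking the positive square root: √(EG − F²) = 4. At (u, v) = (-3*pi/4, -2): 4.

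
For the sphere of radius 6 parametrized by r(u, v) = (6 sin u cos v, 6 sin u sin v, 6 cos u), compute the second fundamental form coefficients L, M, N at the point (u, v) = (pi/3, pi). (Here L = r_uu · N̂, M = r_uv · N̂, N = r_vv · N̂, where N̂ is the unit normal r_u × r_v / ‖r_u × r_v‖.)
L = -6;  M = 0;  N = -9/2

Compute the unit normal N̂(u, v) = (sin(u)^2*cos(v)/Abs(sin(u)), sin(u)^2*sin(v)/Abs(sin(u)), sin(2*u)/(2*Abs(sin(u)))), and the second partials r_uu, r_uv, r_vv. Take dot products:
  L(u, v) = r_uu · N̂ = -6*sin(u)/Abs(sin(u)),
  M(u, v) = r_uv · N̂ = 0,
  N(u, v) = r_vv · N̂ = -6*sin(u)^3/Abs(sin(u)).
Evaluating at (u, v) = (pi/3, pi):
  L = -6, M = 0, N = -9/2.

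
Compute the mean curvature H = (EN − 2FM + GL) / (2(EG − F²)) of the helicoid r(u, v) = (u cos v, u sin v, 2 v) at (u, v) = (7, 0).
H = 0

With E = 1, F = 0, G = u^2 + 4, L = 0, M = -2/sqrt(u^2 + 4), N = 0, assemble
  H = (EN − 2FM + GL) / (2(EG − F²)) = 0.
At (u, v) = (7, 0): H = 0.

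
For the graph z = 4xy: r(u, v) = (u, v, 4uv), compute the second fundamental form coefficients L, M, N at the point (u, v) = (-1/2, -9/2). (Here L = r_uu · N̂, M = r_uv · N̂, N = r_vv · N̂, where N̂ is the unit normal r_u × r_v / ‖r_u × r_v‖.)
L = 0;  M = 4*sqrt(329)/329;  N = 0

Compute the unit normal N̂(u, v) = (-4*v/sqrt(16*u^2 + 16*v^2 + 1), -4*u/sqrt(16*u^2 + 16*v^2 + 1), 1/sqrt(16*u^2 + 16*v^2 + 1)), and the second partials r_uu, r_uv, r_vv. Take dot products:
  L(u, v) = r_uu · N̂ = 0,
  M(u, v) = r_uv · N̂ = 4/sqrt(16*u^2 + 16*v^2 + 1),
  N(u, v) = r_vv · N̂ = 0.
Evaluating at (u, v) = (-1/2, -9/2):
  L = 0, M = 4*sqrt(329)/329, N = 0.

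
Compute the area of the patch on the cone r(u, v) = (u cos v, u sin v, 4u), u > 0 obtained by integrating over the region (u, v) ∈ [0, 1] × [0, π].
Area = sqrt(17)*pi/2

Area = ∫∫ √(EG − F²) du dv with √(EG − F²) = sqrt(17)*Abs(u). Integrating over [0, 1] × [0, π] gives sqrt(17)*pi/2.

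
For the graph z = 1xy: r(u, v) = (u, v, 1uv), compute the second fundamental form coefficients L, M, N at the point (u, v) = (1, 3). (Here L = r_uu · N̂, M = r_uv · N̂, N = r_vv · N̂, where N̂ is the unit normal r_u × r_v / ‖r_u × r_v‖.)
L = 0;  M = sqrt(11)/11;  N = 0

Compute the unit normal N̂(u, v) = (-v/sqrt(u^2 + v^2 + 1), -u/sqrt(u^2 + v^2 + 1), 1/sqrt(u^2 + v^2 + 1)), and the second partials r_uu, r_uv, r_vv. Take dot products:
  L(u, v) = r_uu · N̂ = 0,
  M(u, v) = r_uv · N̂ = 1/sqrt(u^2 + v^2 + 1),
  N(u, v) = r_vv · N̂ = 0.
Evaluating at (u, v) = (1, 3):
  L = 0, M = sqrt(11)/11, N = 0.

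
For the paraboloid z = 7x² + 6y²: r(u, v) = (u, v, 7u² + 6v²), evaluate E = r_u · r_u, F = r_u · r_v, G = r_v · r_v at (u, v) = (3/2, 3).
E = 442;  F = 756;  G = 1297

Partials: r_u = (1, 0, 14*u), r_v = (0, 1, 12*v). As functions of (u, v):
  E = r_u · r_u = 196*u^2 + 1,
  F = r_u · r_v = 168*u*v,
  G = r_v · r_v = 144*v^2 + 1.
Evaluating at (u, v) = (3/2, 3): E = 442, F = 756, G = 1297.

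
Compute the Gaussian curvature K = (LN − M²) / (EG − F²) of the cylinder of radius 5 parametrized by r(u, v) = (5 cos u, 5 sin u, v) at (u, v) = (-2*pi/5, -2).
K = 0

Coefficients of the first fundamental form: E = 25, F = 0, G = 1.
Coefficients of the second fundamental form: L = -5, M = 0, N = 0.
Assemble K = (LN − M²)/(EG − F²) = 0. At (u, v) = (-2*pi/5, -2): K = 0.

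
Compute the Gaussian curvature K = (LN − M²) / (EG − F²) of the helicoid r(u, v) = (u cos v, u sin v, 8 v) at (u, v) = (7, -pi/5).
K = -64/12769

Coefficients of the first fundamental form: E = 1, F = 0, G = u^2 + 64.
Coefficients of the second fundamental form: L = 0, M = -8/sqrt(u^2 + 64), N = 0.
Assemble K = (LN − M²)/(EG − F²) = -64/(u^2 + 64)^2. At (u, v) = (7, -pi/5): K = -64/12769.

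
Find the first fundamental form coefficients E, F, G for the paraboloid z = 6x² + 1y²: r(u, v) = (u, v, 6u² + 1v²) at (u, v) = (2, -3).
E = 577;  F = -144;  G = 37

Partials: r_u = (1, 0, 12*u), r_v = (0, 1, 2*v). As functions of (u, v):
  E = r_u · r_u = 144*u^2 + 1,
  F = r_u · r_v = 24*u*v,
  G = r_v · r_v = 4*v^2 + 1.
Evaluating at (u, v) = (2, -3): E = 577, F = -144, G = 37.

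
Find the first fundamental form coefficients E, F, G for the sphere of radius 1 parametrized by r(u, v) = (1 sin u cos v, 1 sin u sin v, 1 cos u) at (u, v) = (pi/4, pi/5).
E = 1;  F = 0;  G = 1/2

Partials: r_u = (cos(u)*cos(v), sin(v)*cos(u), -sin(u)), r_v = (-sin(u)*sin(v), sin(u)*cos(v), 0). As functions of (u, v):
  E = r_u · r_u = 1,
  F = r_u · r_v = 0,
  G = r_v · r_v = sin(u)^2.
Evaluating at (u, v) = (pi/4, pi/5): E = 1, F = 0, G = 1/2.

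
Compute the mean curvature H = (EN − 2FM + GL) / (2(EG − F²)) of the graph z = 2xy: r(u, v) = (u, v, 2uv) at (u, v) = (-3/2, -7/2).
H = -42*sqrt(59)/3481

With E = 4*v^2 + 1, F = 4*u*v, G = 4*u^2 + 1, L = 0, M = 2/sqrt(4*u^2 + 4*v^2 + 1), N = 0, assemble
  H = (EN − 2FM + GL) / (2(EG − F²)) = -8*u*v/(4*u^2 + 4*v^2 + 1)^(3/2).
At (u, v) = (-3/2, -7/2): H = -42*sqrt(59)/3481.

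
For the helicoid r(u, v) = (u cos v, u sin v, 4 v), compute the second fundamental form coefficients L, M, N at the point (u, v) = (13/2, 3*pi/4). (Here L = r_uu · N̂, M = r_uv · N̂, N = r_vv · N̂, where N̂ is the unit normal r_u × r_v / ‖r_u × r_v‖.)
L = 0;  M = -8*sqrt(233)/233;  N = 0

Compute the unit normal N̂(u, v) = (4*sin(v)/sqrt(u^2 + 16), -4*cos(v)/sqrt(u^2 + 16), u/sqrt(u^2 + 16)), and the second partials r_uu, r_uv, r_vv. Take dot products:
  L(u, v) = r_uu · N̂ = 0,
  M(u, v) = r_uv · N̂ = -4/sqrt(u^2 + 16),
  N(u, v) = r_vv · N̂ = 0.
Evaluating at (u, v) = (13/2, 3*pi/4):
  L = 0, M = -8*sqrt(233)/233, N = 0.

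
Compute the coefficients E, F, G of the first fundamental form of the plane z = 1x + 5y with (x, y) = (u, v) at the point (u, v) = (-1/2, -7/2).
E = 2;  F = 5;  G = 26

Partials: r_u = (1, 0, 1), r_v = (0, 1, 5). As functions of (u, v):
  E = r_u · r_u = 2,
  F = r_u · r_v = 5,
  G = r_v · r_v = 26.
Evaluating at (u, v) = (-1/2, -7/2): E = 2, F = 5, G = 26.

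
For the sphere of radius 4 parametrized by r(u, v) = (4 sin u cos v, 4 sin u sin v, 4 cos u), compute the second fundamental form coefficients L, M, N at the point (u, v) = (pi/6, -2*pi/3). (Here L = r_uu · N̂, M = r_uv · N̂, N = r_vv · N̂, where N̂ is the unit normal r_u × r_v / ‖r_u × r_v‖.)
L = -4;  M = 0;  N = -1

Compute the unit normal N̂(u, v) = (sin(u)^2*cos(v)/Abs(sin(u)), sin(u)^2*sin(v)/Abs(sin(u)), sin(2*u)/(2*Abs(sin(u)))), and the second partials r_uu, r_uv, r_vv. Take dot products:
  L(u, v) = r_uu · N̂ = -4*sin(u)/Abs(sin(u)),
  M(u, v) = r_uv · N̂ = 0,
  N(u, v) = r_vv · N̂ = -4*sin(u)^3/Abs(sin(u)).
Evaluating at (u, v) = (pi/6, -2*pi/3):
  L = -4, M = 0, N = -1.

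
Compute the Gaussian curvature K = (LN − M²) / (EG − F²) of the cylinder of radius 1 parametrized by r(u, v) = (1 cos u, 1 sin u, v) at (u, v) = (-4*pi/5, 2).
K = 0

Coefficients of the first fundamental form: E = 1, F = 0, G = 1.
Coefficients of the second fundamental form: L = -1, M = 0, N = 0.
Assemble K = (LN − M²)/(EG − F²) = 0. At (u, v) = (-4*pi/5, 2): K = 0.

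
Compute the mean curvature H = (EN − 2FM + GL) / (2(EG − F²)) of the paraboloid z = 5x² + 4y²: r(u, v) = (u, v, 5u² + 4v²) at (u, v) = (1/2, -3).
H = 61*sqrt(602)/7396

With E = 100*u^2 + 1, F = 80*u*v, G = 64*v^2 + 1, L = 10/sqrt(100*u^2 + 64*v^2 + 1), M = 0, N = 8/sqrt(100*u^2 + 64*v^2 + 1), assemble
  H = (EN − 2FM + GL) / (2(EG − F²)) = (400*u^2 + 320*v^2 + 9)/(100*u^2 + 64*v^2 + 1)^(3/2).
At (u, v) = (1/2, -3): H = 61*sqrt(602)/7396.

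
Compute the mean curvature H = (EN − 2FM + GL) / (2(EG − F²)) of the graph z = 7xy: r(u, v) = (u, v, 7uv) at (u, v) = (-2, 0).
H = 0

With E = 49*v^2 + 1, F = 49*u*v, G = 49*u^2 + 1, L = 0, M = 7/sqrt(49*u^2 + 49*v^2 + 1), N = 0, assemble
  H = (EN − 2FM + GL) / (2(EG − F²)) = -343*u*v/(49*u^2 + 49*v^2 + 1)^(3/2).
At (u, v) = (-2, 0): H = 0.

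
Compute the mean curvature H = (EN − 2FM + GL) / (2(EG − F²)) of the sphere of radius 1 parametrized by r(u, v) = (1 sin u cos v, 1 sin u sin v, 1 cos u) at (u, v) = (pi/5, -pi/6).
H = -1

With E = 1, F = 0, G = sin(u)^2, L = -sin(u)/Abs(sin(u)), M = 0, N = -sin(u)^3/Abs(sin(u)), assemble
  H = (EN − 2FM + GL) / (2(EG − F²)) = -sin(u)/Abs(sin(u)).
At (u, v) = (pi/5, -pi/6): H = -1.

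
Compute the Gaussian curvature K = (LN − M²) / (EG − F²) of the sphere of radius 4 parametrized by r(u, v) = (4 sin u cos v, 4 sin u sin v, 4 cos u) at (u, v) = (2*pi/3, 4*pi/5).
K = 1/16

Coefficients of the first fundamental form: E = 16, F = 0, G = 16*sin(u)^2.
Coefficients of the second fundamental form: L = -4*sin(u)/Abs(sin(u)), M = 0, N = -4*sin(u)^3/Abs(sin(u)).
Assemble K = (LN − M²)/(EG − F²) = 1/16. At (u, v) = (2*pi/3, 4*pi/5): K = 1/16.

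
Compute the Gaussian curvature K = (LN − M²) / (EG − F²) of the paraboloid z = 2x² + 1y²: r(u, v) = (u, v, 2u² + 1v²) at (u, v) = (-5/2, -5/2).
K = 2/3969

Coefficients of the first fundamental form: E = 16*u^2 + 1, F = 8*u*v, G = 4*v^2 + 1.
Coefficients of the second fundamental form: L = 4/sqrt(16*u^2 + 4*v^2 + 1), M = 0, N = 2/sqrt(16*u^2 + 4*v^2 + 1).
Assemble K = (LN − M²)/(EG − F²) = 8/(256*u^4 + 128*u^2*v^2 + 32*u^2 + 16*v^4 + 8*v^2 + 1). At (u, v) = (-5/2, -5/2): K = 2/3969.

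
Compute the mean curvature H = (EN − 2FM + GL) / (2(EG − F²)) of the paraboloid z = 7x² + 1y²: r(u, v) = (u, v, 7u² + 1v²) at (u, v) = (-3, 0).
H = 1772*sqrt(1765)/3115225

With E = 196*u^2 + 1, F = 28*u*v, G = 4*v^2 + 1, L = 14/sqrt(196*u^2 + 4*v^2 + 1), M = 0, N = 2/sqrt(196*u^2 + 4*v^2 + 1), assemble
  H = (EN − 2FM + GL) / (2(EG − F²)) = 4*(49*u^2 + 7*v^2 + 2)/(196*u^2 + 4*v^2 + 1)^(3/2).
At (u, v) = (-3, 0): H = 1772*sqrt(1765)/3115225.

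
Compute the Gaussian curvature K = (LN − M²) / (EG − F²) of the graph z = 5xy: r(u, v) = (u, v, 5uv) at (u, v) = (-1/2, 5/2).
K = -100/106929

Coefficients of the first fundamental form: E = 25*v^2 + 1, F = 25*u*v, G = 25*u^2 + 1.
Coefficients of the second fundamental form: L = 0, M = 5/sqrt(25*u^2 + 25*v^2 + 1), N = 0.
Assemble K = (LN − M²)/(EG − F²) = -25/(625*u^4 + 1250*u^2*v^2 + 50*u^2 + 625*v^4 + 50*v^2 + 1). At (u, v) = (-1/2, 5/2): K = -100/106929.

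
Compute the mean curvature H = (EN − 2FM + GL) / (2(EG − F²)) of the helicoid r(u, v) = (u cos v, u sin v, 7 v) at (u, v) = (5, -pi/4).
H = 0

With E = 1, F = 0, G = u^2 + 49, L = 0, M = -7/sqrt(u^2 + 49), N = 0, assemble
  H = (EN − 2FM + GL) / (2(EG − F²)) = 0.
At (u, v) = (5, -pi/4): H = 0.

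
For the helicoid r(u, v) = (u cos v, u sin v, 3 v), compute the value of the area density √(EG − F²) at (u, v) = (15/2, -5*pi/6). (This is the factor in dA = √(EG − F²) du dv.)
√(EG − F²)|_{(15/2, -5*pi/6)} = 3*sqrt(29)/2

E = 1, F = 0, G = u^2 + 9, so EG − F² = u^2 + 9. Taking the positive square root: √(EG − F²) = sqrt(u^2 + 9). At (u, v) = (15/2, -5*pi/6): 3*sqrt(29)/2.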